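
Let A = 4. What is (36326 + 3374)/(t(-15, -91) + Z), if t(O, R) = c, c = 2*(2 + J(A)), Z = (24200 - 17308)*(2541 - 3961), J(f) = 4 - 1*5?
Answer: -19850/4893319 ≈ -0.0040566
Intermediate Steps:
J(f) = -1 (J(f) = 4 - 5 = -1)
Z = -9786640 (Z = 6892*(-1420) = -9786640)
c = 2 (c = 2*(2 - 1) = 2*1 = 2)
t(O, R) = 2
(36326 + 3374)/(t(-15, -91) + Z) = (36326 + 3374)/(2 - 9786640) = 39700/(-9786638) = 39700*(-1/9786638) = -19850/4893319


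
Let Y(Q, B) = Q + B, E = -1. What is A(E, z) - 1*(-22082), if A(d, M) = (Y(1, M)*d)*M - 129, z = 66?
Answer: 17531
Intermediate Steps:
Y(Q, B) = B + Q
A(d, M) = -129 + M*d*(1 + M) (A(d, M) = ((M + 1)*d)*M - 129 = ((1 + M)*d)*M - 129 = (d*(1 + M))*M - 129 = M*d*(1 + M) - 129 = -129 + M*d*(1 + M))
A(E, z) - 1*(-22082) = (-129 + 66*(-1)*(1 + 66)) - 1*(-22082) = (-129 + 66*(-1)*67) + 22082 = (-129 - 4422) + 22082 = -4551 + 22082 = 17531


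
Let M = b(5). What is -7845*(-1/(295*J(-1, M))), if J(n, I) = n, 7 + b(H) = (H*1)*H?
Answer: -1569/59 ≈ -26.593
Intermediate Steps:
b(H) = -7 + H² (b(H) = -7 + (H*1)*H = -7 + H*H = -7 + H²)
M = 18 (M = -7 + 5² = -7 + 25 = 18)
-7845*(-1/(295*J(-1, M))) = -7845/((-1*(-295))) = -7845/295 = -7845*1/295 = -1569/59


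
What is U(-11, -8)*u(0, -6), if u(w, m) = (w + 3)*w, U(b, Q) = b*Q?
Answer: 0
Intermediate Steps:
U(b, Q) = Q*b
u(w, m) = w*(3 + w) (u(w, m) = (3 + w)*w = w*(3 + w))
U(-11, -8)*u(0, -6) = (-8*(-11))*(0*(3 + 0)) = 88*(0*3) = 88*0 = 0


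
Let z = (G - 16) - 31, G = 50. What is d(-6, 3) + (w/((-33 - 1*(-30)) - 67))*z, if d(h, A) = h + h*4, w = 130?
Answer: -249/7 ≈ -35.571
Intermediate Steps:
d(h, A) = 5*h (d(h, A) = h + 4*h = 5*h)
z = 3 (z = (50 - 16) - 31 = 34 - 31 = 3)
d(-6, 3) + (w/((-33 - 1*(-30)) - 67))*z = 5*(-6) + (130/((-33 - 1*(-30)) - 67))*3 = -30 + (130/((-33 + 30) - 67))*3 = -30 + (130/(-3 - 67))*3 = -30 + (130/(-70))*3 = -30 + (130*(-1/70))*3 = -30 - 13/7*3 = -30 - 39/7 = -249/7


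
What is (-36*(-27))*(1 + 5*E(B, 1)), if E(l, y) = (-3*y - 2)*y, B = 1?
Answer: -23328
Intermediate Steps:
E(l, y) = y*(-2 - 3*y) (E(l, y) = (-2 - 3*y)*y = y*(-2 - 3*y))
(-36*(-27))*(1 + 5*E(B, 1)) = (-36*(-27))*(1 + 5*(-1*1*(2 + 3*1))) = 972*(1 + 5*(-1*1*(2 + 3))) = 972*(1 + 5*(-1*1*5)) = 972*(1 + 5*(-5)) = 972*(1 - 25) = 972*(-24) = -23328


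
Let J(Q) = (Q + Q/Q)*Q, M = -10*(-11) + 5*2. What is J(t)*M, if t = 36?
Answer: 159840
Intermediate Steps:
M = 120 (M = 110 + 10 = 120)
J(Q) = Q*(1 + Q) (J(Q) = (Q + 1)*Q = (1 + Q)*Q = Q*(1 + Q))
J(t)*M = (36*(1 + 36))*120 = (36*37)*120 = 1332*120 = 159840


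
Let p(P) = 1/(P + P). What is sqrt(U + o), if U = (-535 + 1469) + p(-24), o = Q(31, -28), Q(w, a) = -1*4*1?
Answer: 7*sqrt(2733)/12 ≈ 30.496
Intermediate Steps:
Q(w, a) = -4 (Q(w, a) = -4*1 = -4)
o = -4
p(P) = 1/(2*P)
U = 44831/48 (U = (-535 + 1469) + (1/2)/(-24) = 934 + (1/2)*(-1/24) = 934 - 1/48 = 44831/48 ≈ 933.98)
sqrt(U + o) = sqrt(44831/48 - 4) = sqrt(44639/48) = 7*sqrt(2733)/12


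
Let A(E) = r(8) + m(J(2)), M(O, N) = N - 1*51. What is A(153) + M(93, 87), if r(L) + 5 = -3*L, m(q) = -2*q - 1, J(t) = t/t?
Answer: 4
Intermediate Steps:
J(t) = 1
m(q) = -1 - 2*q
r(L) = -5 - 3*L
M(O, N) = -51 + N (M(O, N) = N - 51 = -51 + N)
A(E) = -32 (A(E) = (-5 - 3*8) + (-1 - 2*1) = (-5 - 24) + (-1 - 2) = -29 - 3 = -32)
A(153) + M(93, 87) = -32 + (-51 + 87) = -32 + 36 = 4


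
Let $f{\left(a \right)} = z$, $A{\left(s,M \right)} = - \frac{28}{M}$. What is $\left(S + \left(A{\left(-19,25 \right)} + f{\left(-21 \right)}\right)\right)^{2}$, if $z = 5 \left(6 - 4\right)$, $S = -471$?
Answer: $\frac{133471809}{625} \approx 2.1356 \cdot 10^{5}$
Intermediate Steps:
$z = 10$ ($z = 5 \cdot 2 = 10$)
$f{\left(a \right)} = 10$
$\left(S + \left(A{\left(-19,25 \right)} + f{\left(-21 \right)}\right)\right)^{2} = \left(-471 + \left(- \frac{28}{25} + 10\right)\right)^{2} = \left(-471 + \frac{222}{25}\right)^{2} = \left(- \frac{11553}{25}\right)^{2} = \frac{133471809}{625}$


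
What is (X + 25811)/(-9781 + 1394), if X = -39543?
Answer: 13732/8387 ≈ 1.6373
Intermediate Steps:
(X + 25811)/(-9781 + 1394) = (-39543 + 25811)/(-9781 + 1394) = -13732/(-8387) = -13732*(-1/8387) = 13732/8387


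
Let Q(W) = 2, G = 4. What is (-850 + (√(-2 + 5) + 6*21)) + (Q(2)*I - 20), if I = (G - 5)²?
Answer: -742 + √3 ≈ -740.27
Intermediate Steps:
I = 1 (I = (4 - 5)² = (-1)² = 1)
(-850 + (√(-2 + 5) + 6*21)) + (Q(2)*I - 20) = (-850 + (√(-2 + 5) + 6*21)) + (2*1 - 20) = (-850 + (√3 + 126)) + (2 - 20) = (-850 + (126 + √3)) - 18 = (-724 + √3) - 18 = -742 + √3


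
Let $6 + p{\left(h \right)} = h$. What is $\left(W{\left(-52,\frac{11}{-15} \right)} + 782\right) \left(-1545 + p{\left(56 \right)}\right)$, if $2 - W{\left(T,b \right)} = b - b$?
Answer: $-1172080$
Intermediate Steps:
$p{\left(h \right)} = -6 + h$
$W{\left(T,b \right)} = 2$ ($W{\left(T,b \right)} = 2 - \left(b - b\right) = 2 - 0 = 2 + 0 = 2$)
$\left(W{\left(-52,\frac{11}{-15} \right)} + 782\right) \left(-1545 + p{\left(56 \right)}\right) = \left(2 + 782\right) \left(-1545 + \left(-6 + 56\right)\right) = 784 \left(-1545 + 50\right) = 784 \left(-1495\right) = -1172080$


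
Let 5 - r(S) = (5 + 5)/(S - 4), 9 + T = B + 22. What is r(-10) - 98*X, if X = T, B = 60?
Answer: -50038/7 ≈ -7148.3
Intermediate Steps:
T = 73 (T = -9 + (60 + 22) = -9 + 82 = 73)
X = 73
r(S) = 5 - 10/(-4 + S) (r(S) = 5 - (5 + 5)/(S - 4) = 5 - 10/(-4 + S))
r(-10) - 98*X = 5*(-6 - 10)/(-4 - 10) - 98*73 = 5*(-16)/(-14) - 7154 = 5*(-1/14)*(-16) - 7154 = 40/7 - 7154 = -50038/7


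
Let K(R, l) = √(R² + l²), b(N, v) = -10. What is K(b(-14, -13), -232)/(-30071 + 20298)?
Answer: -2*√13481/9773 ≈ -0.023761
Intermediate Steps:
K(b(-14, -13), -232)/(-30071 + 20298) = √((-10)² + (-232)²)/(-30071 + 20298) = √(100 + 53824)/(-9773) = √53924*(-1/9773) = (2*√13481)*(-1/9773) = -2*√13481/9773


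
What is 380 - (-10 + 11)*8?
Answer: 372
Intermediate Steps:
380 - (-10 + 11)*8 = 380 - 8 = 372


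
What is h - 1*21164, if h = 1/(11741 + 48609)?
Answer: -1277247399/60350 ≈ -21164.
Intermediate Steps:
h = 1/60350 ≈ 1.6570e-5
h - 1*21164 = 1/60350 - 1*21164 = 1/60350 - 21164 = -1277247399/60350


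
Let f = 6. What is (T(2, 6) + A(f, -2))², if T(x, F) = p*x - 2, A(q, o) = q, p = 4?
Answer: 144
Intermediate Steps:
T(x, F) = -2 + 4*x (T(x, F) = 4*x - 2 = -2 + 4*x)
(T(2, 6) + A(f, -2))² = ((-2 + 4*2) + 6)² = ((-2 + 8) + 6)² = (6 + 6)² = 12² = 144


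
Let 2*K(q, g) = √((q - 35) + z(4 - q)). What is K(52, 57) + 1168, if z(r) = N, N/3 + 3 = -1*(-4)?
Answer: 1168 + √5 ≈ 1170.2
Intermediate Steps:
N = 3 (N = -9 + 3*(-1*(-4)) = -9 + 3*4 = -9 + 12 = 3)
z(r) = 3
K(q, g) = √(-32 + q)/2 (K(q, g) = √((q - 35) + 3)/2 = √((-35 + q) + 3)/2 = √(-32 + q)/2)
K(52, 57) + 1168 = √(-32 + 52)/2 + 1168 = √20/2 + 1168 = (2*√5)/2 + 1168 = √5 + 1168 = 1168 + √5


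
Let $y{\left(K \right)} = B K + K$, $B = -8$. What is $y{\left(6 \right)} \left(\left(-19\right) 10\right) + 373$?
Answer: $8353$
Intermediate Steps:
$y{\left(K \right)} = - 7 K$ ($y{\left(K \right)} = - 8 K + K = - 7 K$)
$y{\left(6 \right)} \left(\left(-19\right) 10\right) + 373 = \left(-7\right) 6 \left(\left(-19\right) 10\right) + 373 = \left(-42\right) \left(-190\right) + 373 = 7980 + 373 = 8353$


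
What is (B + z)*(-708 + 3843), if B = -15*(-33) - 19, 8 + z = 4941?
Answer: 16957215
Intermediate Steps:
z = 4933 (z = -8 + 4941 = 4933)
B = 476 (B = 495 - 19 = 476)
(B + z)*(-708 + 3843) = (476 + 4933)*(-708 + 3843) = 5409*3135 = 16957215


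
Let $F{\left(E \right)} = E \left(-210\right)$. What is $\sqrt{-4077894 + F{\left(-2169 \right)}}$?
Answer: $2 i \sqrt{905601} \approx 1903.3 i$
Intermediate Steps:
$F{\left(E \right)} = - 210 E$
$\sqrt{-4077894 + F{\left(-2169 \right)}} = \sqrt{-4077894 - -455490} = \sqrt{-4077894 + 455490} = \sqrt{-3622404} = 2 i \sqrt{905601}$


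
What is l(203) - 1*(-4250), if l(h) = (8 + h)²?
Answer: 48771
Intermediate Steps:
l(203) - 1*(-4250) = (8 + 203)² - 1*(-4250) = 211² + 4250 = 44521 + 4250 = 48771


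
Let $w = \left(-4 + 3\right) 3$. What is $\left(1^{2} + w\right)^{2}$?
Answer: $4$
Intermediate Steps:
$w = -3$ ($w = \left(-1\right) 3 = -3$)
$\left(1^{2} + w\right)^{2} = \left(1^{2} - 3\right)^{2} = \left(1 - 3\right)^{2} = \left(-2\right)^{2} = 4$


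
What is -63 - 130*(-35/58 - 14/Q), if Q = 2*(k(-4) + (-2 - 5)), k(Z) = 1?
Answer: -11851/87 ≈ -136.22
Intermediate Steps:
Q = -12 (Q = 2*(1 + (-2 - 5)) = 2*(1 - 7) = 2*(-6) = -12)
-63 - 130*(-35/58 - 14/Q) = -63 - 130*(-35/58 - 14/(-12)) = -63 - 130*(-35*1/58 - 14*(-1/12)) = -63 - 130*(-35/58 + 7/6) = -63 - 130*49/87 = -63 - 6370/87 = -11851/87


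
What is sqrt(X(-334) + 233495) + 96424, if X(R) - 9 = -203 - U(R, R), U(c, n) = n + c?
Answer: 96424 + sqrt(233969) ≈ 96908.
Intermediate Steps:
U(c, n) = c + n
X(R) = -194 - 2*R (X(R) = 9 + (-203 - (R + R)) = 9 + (-203 - 2*R) = -194 - 2*R)
sqrt(X(-334) + 233495) + 96424 = sqrt((-194 - 2*(-334)) + 233495) + 96424 = sqrt((-194 + 668) + 233495) + 96424 = sqrt(474 + 233495) + 96424 = sqrt(233969) + 96424 = 96424 + sqrt(233969)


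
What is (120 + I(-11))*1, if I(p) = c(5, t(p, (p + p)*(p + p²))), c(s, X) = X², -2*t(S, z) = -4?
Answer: 124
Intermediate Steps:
t(S, z) = 2 (t(S, z) = -½*(-4) = 2)
I(p) = 4 (I(p) = 2² = 4)
(120 + I(-11))*1 = (120 + 4)*1 = 124*1 = 124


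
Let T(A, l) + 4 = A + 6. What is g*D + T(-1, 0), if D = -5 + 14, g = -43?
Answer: -386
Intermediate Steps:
T(A, l) = 2 + A (T(A, l) = -4 + (A + 6) = -4 + (6 + A) = 2 + A)
D = 9
g*D + T(-1, 0) = -43*9 + (2 - 1) = -387 + 1 = -386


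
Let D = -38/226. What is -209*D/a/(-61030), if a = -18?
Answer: 3971/124135020 ≈ 3.1989e-5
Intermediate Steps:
D = -19/113 (D = -38*1/226 = -19/113 ≈ -0.16814)
-209*D/a/(-61030) = -(-3971)/(113*(-18))/(-61030) = -(-3971)*(-1)/(113*18)*(-1/61030) = -209*19/2034*(-1/61030) = -3971/2034*(-1/61030) = 3971/124135020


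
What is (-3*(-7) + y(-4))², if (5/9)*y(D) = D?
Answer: 4761/25 ≈ 190.44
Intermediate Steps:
y(D) = 9*D/5
(-3*(-7) + y(-4))² = (-3*(-7) + (9/5)*(-4))² = (21 - 36/5)² = (69/5)² = 4761/25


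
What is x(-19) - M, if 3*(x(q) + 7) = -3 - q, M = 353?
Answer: -1064/3 ≈ -354.67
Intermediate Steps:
x(q) = -8 - q/3 (x(q) = -7 + (-3 - q)/3 = -7 + (-1 - q/3) = -8 - q/3)
x(-19) - M = (-8 - ⅓*(-19)) - 1*353 = (-8 + 19/3) - 353 = -5/3 - 353 = -1064/3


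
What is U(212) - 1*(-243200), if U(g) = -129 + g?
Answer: 243283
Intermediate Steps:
U(212) - 1*(-243200) = (-129 + 212) - 1*(-243200) = 83 + 243200 = 243283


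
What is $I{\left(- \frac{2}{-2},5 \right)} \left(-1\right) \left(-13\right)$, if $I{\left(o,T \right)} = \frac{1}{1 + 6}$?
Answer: $\frac{13}{7} \approx 1.8571$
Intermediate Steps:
$I{\left(o,T \right)} = \frac{1}{7}$
$I{\left(- \frac{2}{-2},5 \right)} \left(-1\right) \left(-13\right) = \frac{1}{7} \left(-1\right) \left(-13\right) = \left(- \frac{1}{7}\right) \left(-13\right) = \frac{13}{7}$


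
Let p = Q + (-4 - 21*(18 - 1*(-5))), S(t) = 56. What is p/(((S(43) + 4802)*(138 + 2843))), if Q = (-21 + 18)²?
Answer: -239/7240849 ≈ -3.3007e-5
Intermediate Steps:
Q = 9 (Q = (-3)² = 9)
p = -478 (p = 9 + (-4 - 21*(18 - 1*(-5))) = 9 + (-4 - 21*(18 + 5)) = 9 + (-4 - 21*23) = 9 + (-4 - 483) = 9 - 487 = -478)
p/(((S(43) + 4802)*(138 + 2843))) = -478*1/((56 + 4802)*(138 + 2843)) = -478/(4858*2981) = -478/14481698 = -478*1/14481698 = -239/7240849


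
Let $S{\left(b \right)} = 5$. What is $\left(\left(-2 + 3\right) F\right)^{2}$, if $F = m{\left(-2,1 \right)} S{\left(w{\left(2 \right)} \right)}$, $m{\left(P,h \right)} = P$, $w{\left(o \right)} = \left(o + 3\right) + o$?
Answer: $100$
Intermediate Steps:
$w{\left(o \right)} = 3 + 2 o$ ($w{\left(o \right)} = \left(3 + o\right) + o = 3 + 2 o$)
$F = -10$ ($F = \left(-2\right) 5 = -10$)
$\left(\left(-2 + 3\right) F\right)^{2} = \left(\left(-2 + 3\right) \left(-10\right)\right)^{2} = \left(1 \left(-10\right)\right)^{2} = \left(-10\right)^{2} = 100$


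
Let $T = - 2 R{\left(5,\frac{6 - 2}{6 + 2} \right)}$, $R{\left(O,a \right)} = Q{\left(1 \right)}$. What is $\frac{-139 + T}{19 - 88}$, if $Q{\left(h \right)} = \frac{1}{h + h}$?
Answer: $\frac{140}{69} \approx 2.029$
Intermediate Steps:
$Q{\left(h \right)} = \frac{1}{2 h}$
$R{\left(O,a \right)} = \frac{1}{2}$ ($R{\left(O,a \right)} = \frac{1}{2 \cdot 1} = \frac{1}{2} \cdot 1 = \frac{1}{2}$)
$T = -1$ ($T = \left(-2\right) \frac{1}{2} = -1$)
$\frac{-139 + T}{19 - 88} = \frac{-139 - 1}{19 - 88} = - \frac{140}{-69} = \left(-140\right) \left(- \frac{1}{69}\right) = \frac{140}{69}$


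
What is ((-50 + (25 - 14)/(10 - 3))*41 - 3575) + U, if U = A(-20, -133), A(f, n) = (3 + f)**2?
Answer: -36901/7 ≈ -5271.6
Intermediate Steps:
U = 289 (U = (3 - 20)**2 = (-17)**2 = 289)
((-50 + (25 - 14)/(10 - 3))*41 - 3575) + U = ((-50 + (25 - 14)/(10 - 3))*41 - 3575) + 289 = ((-50 + 11/7)*41 - 3575) + 289 = (-339/7*41 - 3575) + 289 = (-13899/7 - 3575) + 289 = -38924/7 + 289 = -36901/7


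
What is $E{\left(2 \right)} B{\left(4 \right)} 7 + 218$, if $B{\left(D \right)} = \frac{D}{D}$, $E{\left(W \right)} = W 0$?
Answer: $218$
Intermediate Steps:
$E{\left(W \right)} = 0$
$B{\left(D \right)} = 1$
$E{\left(2 \right)} B{\left(4 \right)} 7 + 218 = 0 \cdot 1 \cdot 7 + 218 = 0 \cdot 7 + 218 = 0 + 218 = 218$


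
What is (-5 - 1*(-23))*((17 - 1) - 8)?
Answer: 144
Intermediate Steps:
(-5 - 1*(-23))*((17 - 1) - 8) = (-5 + 23)*(16 - 8) = 18*8 = 144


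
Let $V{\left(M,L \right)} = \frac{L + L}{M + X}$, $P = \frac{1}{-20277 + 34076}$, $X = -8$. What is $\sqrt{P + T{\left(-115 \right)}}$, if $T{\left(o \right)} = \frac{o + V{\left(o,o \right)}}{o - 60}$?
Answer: $\frac{\sqrt{2281551487298790}}{59404695} \approx 0.80407$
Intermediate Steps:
$P = \frac{1}{13799} \approx 7.2469 \cdot 10^{-5}$
$V{\left(M,L \right)} = \frac{2 L}{-8 + M}$ ($V{\left(M,L \right)} = \frac{L + L}{M - 8} = \frac{2 L}{-8 + M}$)
$T{\left(o \right)} = \frac{o + \frac{2 o}{-8 + o}}{-60 + o}$ ($T{\left(o \right)} = \frac{o + \frac{2 o}{-8 + o}}{o - 60} = \frac{o + \frac{2 o}{-8 + o}}{-60 + o}$)
$\sqrt{P + T{\left(-115 \right)}} = \sqrt{\frac{1}{13799} - \frac{115 \left(-6 - 115\right)}{\left(-60 - 115\right) \left(-8 - 115\right)}} = \sqrt{\frac{1}{13799} - 115 \frac{1}{-175} \frac{1}{-123} \left(-121\right)} = \sqrt{\frac{1}{13799} - \left(- \frac{23}{35}\right) \left(- \frac{1}{123}\right) \left(-121\right)} = \sqrt{\frac{1}{13799} + \frac{2783}{4305}} = \sqrt{\frac{38406922}{59404695}} = \frac{\sqrt{2281551487298790}}{59404695}$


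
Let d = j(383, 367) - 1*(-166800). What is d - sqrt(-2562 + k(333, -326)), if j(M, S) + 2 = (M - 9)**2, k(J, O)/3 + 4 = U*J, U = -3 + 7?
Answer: 306674 - 3*sqrt(158) ≈ 3.0664e+5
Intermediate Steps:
U = 4
k(J, O) = -12 + 12*J (k(J, O) = -12 + 3*(4*J) = -12 + 12*J)
j(M, S) = -2 + (-9 + M)**2 (j(M, S) = -2 + (M - 9)**2 = -2 + (-9 + M)**2)
d = 306674 (d = (-2 + (-9 + 383)**2) - 1*(-166800) = (-2 + 374**2) + 166800 = (-2 + 139876) + 166800 = 139874 + 166800 = 306674)
d - sqrt(-2562 + k(333, -326)) = 306674 - sqrt(-2562 + (-12 + 12*333)) = 306674 - sqrt(-2562 + (-12 + 3996)) = 306674 - sqrt(-2562 + 3984) = 306674 - sqrt(1422) = 306674 - 3*sqrt(158)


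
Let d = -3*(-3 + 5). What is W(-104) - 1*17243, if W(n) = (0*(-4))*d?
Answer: -17243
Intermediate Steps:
d = -6 (d = -3*2 = -6)
W(n) = 0 (W(n) = (0*(-4))*(-6) = 0*(-6) = 0)
W(-104) - 1*17243 = 0 - 1*17243 = 0 - 17243 = -17243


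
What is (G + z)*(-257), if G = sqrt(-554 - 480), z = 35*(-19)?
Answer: 170905 - 257*I*sqrt(1034) ≈ 1.7091e+5 - 8264.1*I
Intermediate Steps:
z = -665
G = I*sqrt(1034) (G = sqrt(-1034) = I*sqrt(1034) ≈ 32.156*I)
(G + z)*(-257) = (I*sqrt(1034) - 665)*(-257) = (-665 + I*sqrt(1034))*(-257) = 170905 - 257*I*sqrt(1034)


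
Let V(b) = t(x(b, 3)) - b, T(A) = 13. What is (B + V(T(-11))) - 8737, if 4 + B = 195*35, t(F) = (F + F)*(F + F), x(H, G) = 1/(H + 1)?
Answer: -94520/49 ≈ -1929.0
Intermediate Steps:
x(H, G) = 1/(1 + H)
t(F) = 4*F**2 (t(F) = (2*F)*(2*F) = 4*F**2)
B = 6821 (B = -4 + 195*35 = -4 + 6825 = 6821)
V(b) = -b + 4/(1 + b)**2 (V(b) = 4*(1/(1 + b))**2 - b = 4/(1 + b)**2 - b = -b + 4/(1 + b)**2)
(B + V(T(-11))) - 8737 = (6821 + (-1*13 + 4/(1 + 13)**2)) - 8737 = (6821 + (-13 + 4/14**2)) - 8737 = (6821 + (-13 + 4*(1/196))) - 8737 = (6821 + (-13 + 1/49)) - 8737 = (6821 - 636/49) - 8737 = 333593/49 - 8737 = -94520/49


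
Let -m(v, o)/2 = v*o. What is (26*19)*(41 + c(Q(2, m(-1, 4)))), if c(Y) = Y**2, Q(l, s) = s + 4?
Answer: 91390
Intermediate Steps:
m(v, o) = -2*o*v (m(v, o) = -2*v*o = -2*o*v)
Q(l, s) = 4 + s
(26*19)*(41 + c(Q(2, m(-1, 4)))) = (26*19)*(41 + (4 - 2*4*(-1))**2) = 494*(41 + (4 + 8)**2) = 494*(41 + 12**2) = 494*(41 + 144) = 494*185 = 91390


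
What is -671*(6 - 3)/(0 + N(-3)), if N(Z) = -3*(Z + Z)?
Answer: -671/6 ≈ -111.83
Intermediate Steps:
N(Z) = -6*Z
-671*(6 - 3)/(0 + N(-3)) = -671*(6 - 3)/(0 - 6*(-3)) = -2013/(0 + 18) = -2013/18 = -671*1/6 = -671/6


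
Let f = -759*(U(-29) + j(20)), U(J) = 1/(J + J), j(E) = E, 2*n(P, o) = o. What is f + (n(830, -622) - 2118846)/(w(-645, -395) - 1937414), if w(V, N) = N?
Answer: -58776925787/3875618 ≈ -15166.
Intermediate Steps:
n(P, o) = o/2
U(J) = 1/(2*J)
f = -879681/58 (f = -759*((½)/(-29) + 20) = -759*((½)*(-1/29) + 20) = -759*(-1/58 + 20) = -759*1159/58 = -879681/58 ≈ -15167.)
f + (n(830, -622) - 2118846)/(w(-645, -395) - 1937414) = -879681/58 + ((½)*(-622) - 2118846)/(-395 - 1937414) = -879681/58 + (-311 - 2118846)/(-1937809) = -879681/58 - 2119157*(-1/1937809) = -879681/58 + 2119157/1937809 = -58776925787/3875618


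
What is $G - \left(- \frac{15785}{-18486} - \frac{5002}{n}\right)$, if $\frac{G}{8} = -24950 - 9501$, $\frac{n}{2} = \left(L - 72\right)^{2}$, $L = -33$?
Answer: $- \frac{6241253822371}{22645350} \approx -2.7561 \cdot 10^{5}$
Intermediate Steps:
$n = 22050$ ($n = 2 \left(-33 - 72\right)^{2} = 2 \left(-105\right)^{2} = 2 \cdot 11025 = 22050$)
$G = -275608$ ($G = 8 \left(-24950 - 9501\right) = 8 \left(-34451\right) = -275608$)
$G - \left(- \frac{15785}{-18486} - \frac{5002}{n}\right) = -275608 - \left(- \frac{15785}{-18486} - \frac{5002}{22050}\right) = -275608 - \left(\left(-15785\right) \left(- \frac{1}{18486}\right) - \frac{2501}{11025}\right) = -275608 - \left(\frac{15785}{18486} - \frac{2501}{11025}\right) = -275608 - \frac{14199571}{22645350} = - \frac{6241253822371}{22645350}$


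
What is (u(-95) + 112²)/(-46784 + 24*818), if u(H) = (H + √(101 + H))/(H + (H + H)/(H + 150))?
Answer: -715063/1547664 + 11*√6/29405616 ≈ -0.46203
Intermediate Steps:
u(H) = (H + √(101 + H))/(H + 2*H/(150 + H)) (u(H) = (H + √(101 + H))/(H + (2*H)/(150 + H)) = (H + √(101 + H))/(H + 2*H/(150 + H)))
(u(-95) + 112²)/(-46784 + 24*818) = (((-95)² + 150*(-95) + 150*√(101 - 95) - 95*√(101 - 95))/((-95)*(152 - 95)) + 112²)/(-46784 + 24*818) = (-1/95*(9025 - 14250 + 150*√6 - 95*√6)/57 + 12544)/(-46784 + 19632) = (-1/95*1/57*(-5225 + 55*√6) + 12544)/(-27152) = ((55/57 - 11*√6/1083) + 12544)*(-1/27152) = (715063/57 - 11*√6/1083)*(-1/27152) = -715063/1547664 + 11*√6/29405616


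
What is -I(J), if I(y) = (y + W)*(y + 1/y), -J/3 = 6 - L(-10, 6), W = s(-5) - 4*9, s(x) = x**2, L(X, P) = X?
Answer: -135995/48 ≈ -2833.2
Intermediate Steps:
W = -11 (W = (-5)**2 - 4*9 = 25 - 36 = -11)
J = -48 (J = -3*(6 - 1*(-10)) = -3*(6 + 10) = -3*16 = -48)
I(y) = (-11 + y)*(y + 1/y) (I(y) = (y - 11)*(y + 1/y) = (-11 + y)*(y + 1/y))
-I(J) = -(1 + (-48)**2 - 11*(-48) - 11/(-48)) = -(1 + 2304 + 528 - 11*(-1/48)) = -(1 + 2304 + 528 + 11/48) = -1*135995/48 = -135995/48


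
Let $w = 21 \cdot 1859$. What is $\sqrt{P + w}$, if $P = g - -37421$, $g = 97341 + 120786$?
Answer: $\sqrt{294587} \approx 542.76$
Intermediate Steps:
$g = 218127$
$P = 255548$ ($P = 218127 - -37421 = 218127 + 37421 = 255548$)
$w = 39039$
$\sqrt{P + w} = \sqrt{255548 + 39039} = \sqrt{294587}$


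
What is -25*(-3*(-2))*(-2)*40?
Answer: 12000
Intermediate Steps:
-25*(-3*(-2))*(-2)*40 = -150*(-2)*40 = -25*(-12)*40 = 300*40 = 12000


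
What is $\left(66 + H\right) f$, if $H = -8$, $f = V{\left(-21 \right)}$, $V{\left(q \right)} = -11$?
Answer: $-638$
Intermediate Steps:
$f = -11$
$\left(66 + H\right) f = \left(66 - 8\right) \left(-11\right) = 58 \left(-11\right) = -638$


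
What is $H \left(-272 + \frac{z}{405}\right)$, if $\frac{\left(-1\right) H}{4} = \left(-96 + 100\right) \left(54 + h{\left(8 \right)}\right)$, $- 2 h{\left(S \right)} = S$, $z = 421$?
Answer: $\frac{17558240}{81} \approx 2.1677 \cdot 10^{5}$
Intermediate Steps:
$h{\left(S \right)} = - \frac{S}{2}$
$H = -800$ ($H = - 4 \left(-96 + 100\right) \left(54 - 4\right) = - 4 \cdot 4 \left(54 - 4\right) = - 4 \cdot 4 \cdot 50 = \left(-4\right) 200 = -800$)
$H \left(-272 + \frac{z}{405}\right) = - 800 \left(-272 + \frac{421}{405}\right) = \left(-800\right) \left(- \frac{109739}{405}\right) = \frac{17558240}{81}$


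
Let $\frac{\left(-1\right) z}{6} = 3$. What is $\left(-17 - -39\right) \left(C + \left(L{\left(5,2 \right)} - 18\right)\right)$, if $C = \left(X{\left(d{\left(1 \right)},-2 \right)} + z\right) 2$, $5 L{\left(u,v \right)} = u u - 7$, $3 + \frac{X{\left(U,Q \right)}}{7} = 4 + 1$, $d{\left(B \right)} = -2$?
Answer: $- \frac{2464}{5} \approx -492.8$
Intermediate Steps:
$z = -18$ ($z = \left(-6\right) 3 = -18$)
$X{\left(U,Q \right)} = 14$ ($X{\left(U,Q \right)} = -21 + 7 \left(4 + 1\right) = -21 + 7 \cdot 5 = -21 + 35 = 14$)
$L{\left(u,v \right)} = - \frac{7}{5} + \frac{u^{2}}{5}$ ($L{\left(u,v \right)} = \frac{u u - 7}{5} = \frac{u^{2} - 7}{5} = \frac{-7 + u^{2}}{5} = - \frac{7}{5} + \frac{u^{2}}{5}$)
$C = -8$ ($C = \left(14 - 18\right) 2 = \left(-4\right) 2 = -8$)
$\left(-17 - -39\right) \left(C + \left(L{\left(5,2 \right)} - 18\right)\right) = \left(-17 - -39\right) \left(-8 - \left(\frac{97}{5} - 5\right)\right) = \left(-17 + 39\right) \left(-8 + \left(\left(- \frac{7}{5} + \frac{1}{5} \cdot 25\right) - 18\right)\right) = 22 \left(-8 + \left(\left(- \frac{7}{5} + 5\right) - 18\right)\right) = 22 \left(-8 + \left(\frac{18}{5} - 18\right)\right) = 22 \left(-8 - \frac{72}{5}\right) = 22 \left(- \frac{112}{5}\right) = - \frac{2464}{5}$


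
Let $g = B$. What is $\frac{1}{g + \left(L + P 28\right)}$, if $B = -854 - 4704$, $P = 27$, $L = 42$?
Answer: $- \frac{1}{4760} \approx -0.00021008$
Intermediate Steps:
$B = -5558$
$g = -5558$
$\frac{1}{g + \left(L + P 28\right)} = \frac{1}{-5558 + \left(42 + 27 \cdot 28\right)} = \frac{1}{-5558 + \left(42 + 756\right)} = \frac{1}{-5558 + 798} = \frac{1}{-4760} = - \frac{1}{4760}$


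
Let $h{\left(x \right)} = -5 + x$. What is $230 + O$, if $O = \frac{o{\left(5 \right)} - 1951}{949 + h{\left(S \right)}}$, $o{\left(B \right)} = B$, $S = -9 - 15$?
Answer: $\frac{104827}{460} \approx 227.88$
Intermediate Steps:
$S = -24$ ($S = -9 - 15 = -24$)
$O = - \frac{973}{460}$ ($O = \frac{5 - 1951}{949 - 29} = - \frac{1946}{949 - 29} = - \frac{1946}{920} = \left(-1946\right) \frac{1}{920} = - \frac{973}{460} \approx -2.1152$)
$230 + O = 230 - \frac{973}{460} = \frac{104827}{460}$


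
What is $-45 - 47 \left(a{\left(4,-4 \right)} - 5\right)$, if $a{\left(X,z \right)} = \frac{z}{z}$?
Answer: $143$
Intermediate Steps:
$a{\left(X,z \right)} = 1$
$-45 - 47 \left(a{\left(4,-4 \right)} - 5\right) = -45 - 47 \left(1 - 5\right) = -45 - -188 = -45 + 188 = 143$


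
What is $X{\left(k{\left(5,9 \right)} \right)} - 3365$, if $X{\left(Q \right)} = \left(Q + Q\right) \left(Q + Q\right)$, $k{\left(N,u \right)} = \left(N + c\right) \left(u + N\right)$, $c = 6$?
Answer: $91499$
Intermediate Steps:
$k{\left(N,u \right)} = \left(6 + N\right) \left(N + u\right)$ ($k{\left(N,u \right)} = \left(N + 6\right) \left(u + N\right) = \left(6 + N\right) \left(N + u\right)$)
$X{\left(Q \right)} = 4 Q^{2}$ ($X{\left(Q \right)} = 2 Q 2 Q = 4 Q^{2}$)
$X{\left(k{\left(5,9 \right)} \right)} - 3365 = 4 \left(5^{2} + 6 \cdot 5 + 6 \cdot 9 + 5 \cdot 9\right)^{2} - 3365 = 4 \left(25 + 30 + 54 + 45\right)^{2} - 3365 = 4 \cdot 154^{2} - 3365 = 4 \cdot 23716 - 3365 = 94864 - 3365 = 91499$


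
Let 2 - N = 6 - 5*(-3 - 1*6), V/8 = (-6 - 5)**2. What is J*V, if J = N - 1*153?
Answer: -195536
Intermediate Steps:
V = 968 (V = 8*(-6 - 5)**2 = 8*(-11)**2 = 8*121 = 968)
N = -49 (N = 2 - (6 - 5*(-3 - 1*6)) = 2 - (6 - 5*(-3 - 6)) = 2 - (6 - 5*(-9)) = 2 - (6 + 45) = 2 - 1*51 = 2 - 51 = -49)
J = -202 (J = -49 - 1*153 = -49 - 153 = -202)
J*V = -202*968 = -195536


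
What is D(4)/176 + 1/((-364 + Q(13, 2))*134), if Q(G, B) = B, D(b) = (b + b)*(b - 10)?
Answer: -145535/533588 ≈ -0.27275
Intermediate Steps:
D(b) = 2*b*(-10 + b) (D(b) = (2*b)*(-10 + b) = 2*b*(-10 + b))
D(4)/176 + 1/((-364 + Q(13, 2))*134) = (2*4*(-10 + 4))/176 + 1/((-364 + 2)*134) = (2*4*(-6))*(1/176) + (1/134)/(-362) = -48*1/176 - 1/362*1/134 = -3/11 - 1/48508 = -145535/533588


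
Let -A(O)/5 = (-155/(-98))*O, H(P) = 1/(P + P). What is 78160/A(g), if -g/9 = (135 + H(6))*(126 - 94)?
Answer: 191492/753765 ≈ 0.25405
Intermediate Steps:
H(P) = 1/(2*P)
g = -38904 (g = -9*(135 + (½)/6)*(126 - 94) = -9*(135 + (½)*(⅙))*32 = -9*(135 + 1/12)*32 = -4863*32/4 = -9*12968/3 = -38904)
A(O) = -775*O/98 (A(O) = -5*(-155/(-98))*O = -5*(-155*(-1/98))*O = -775*O/98)
78160/A(g) = 78160/((-775/98*(-38904))) = 78160/(15075300/49) = 78160*(49/15075300) = 191492/753765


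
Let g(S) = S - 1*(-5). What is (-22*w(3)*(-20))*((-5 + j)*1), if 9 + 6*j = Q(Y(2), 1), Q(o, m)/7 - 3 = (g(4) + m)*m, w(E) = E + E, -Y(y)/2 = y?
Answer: 22880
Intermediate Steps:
g(S) = 5 + S (g(S) = S + 5 = 5 + S)
Y(y) = -2*y
w(E) = 2*E
Q(o, m) = 21 + 7*m*(9 + m) (Q(o, m) = 21 + 7*(((5 + 4) + m)*m) = 21 + 7*((9 + m)*m) = 21 + 7*(m*(9 + m)) = 21 + 7*m*(9 + m))
j = 41/3 (j = -3/2 + (21 + 7*1² + 63*1)/6 = -3/2 + (21 + 7*1 + 63)/6 = -3/2 + (21 + 7 + 63)/6 = -3/2 + (⅙)*91 = -3/2 + 91/6 = 41/3 ≈ 13.667)
(-22*w(3)*(-20))*((-5 + j)*1) = (-44*3*(-20))*((-5 + 41/3)*1) = (-22*6*(-20))*((26/3)*1) = -132*(-20)*(26/3) = 2640*(26/3) = 22880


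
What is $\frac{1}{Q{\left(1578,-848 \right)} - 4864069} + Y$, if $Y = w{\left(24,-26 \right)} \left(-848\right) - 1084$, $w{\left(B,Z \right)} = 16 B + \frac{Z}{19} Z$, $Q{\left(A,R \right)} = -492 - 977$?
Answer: $- \frac{32992493078395}{92445222} \approx -3.5689 \cdot 10^{5}$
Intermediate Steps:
$Q{\left(A,R \right)} = -1469$ ($Q{\left(A,R \right)} = -492 - 977 = -1469$)
$w{\left(B,Z \right)} = 16 B + \frac{Z^{2}}{19}$ ($w{\left(B,Z \right)} = 16 B + Z \frac{1}{19} Z = 16 B + \frac{Z}{19} Z = 16 B + \frac{Z^{2}}{19}$)
$Y = - \frac{6780852}{19}$ ($Y = \left(16 \cdot 24 + \frac{\left(-26\right)^{2}}{19}\right) \left(-848\right) - 1084 = \left(384 + \frac{1}{19} \cdot 676\right) \left(-848\right) - 1084 = \left(384 + \frac{676}{19}\right) \left(-848\right) - 1084 = \frac{7972}{19} \left(-848\right) - 1084 = - \frac{6760256}{19} - 1084 = - \frac{6780852}{19} \approx -3.5689 \cdot 10^{5}$)
$\frac{1}{Q{\left(1578,-848 \right)} - 4864069} + Y = \frac{1}{-1469 - 4864069} - \frac{6780852}{19} = \frac{1}{-4865538} - \frac{6780852}{19} = - \frac{1}{4865538} - \frac{6780852}{19} = - \frac{32992493078395}{92445222}$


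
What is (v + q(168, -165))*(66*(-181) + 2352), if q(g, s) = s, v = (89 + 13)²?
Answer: -98232966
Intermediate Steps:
v = 10404 (v = 102² = 10404)
(v + q(168, -165))*(66*(-181) + 2352) = (10404 - 165)*(66*(-181) + 2352) = 10239*(-11946 + 2352) = 10239*(-9594) = -98232966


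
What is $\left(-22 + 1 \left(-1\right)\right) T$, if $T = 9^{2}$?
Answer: $-1863$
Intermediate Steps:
$T = 81$
$\left(-22 + 1 \left(-1\right)\right) T = \left(-22 + 1 \left(-1\right)\right) 81 = \left(-22 - 1\right) 81 = \left(-23\right) 81 = -1863$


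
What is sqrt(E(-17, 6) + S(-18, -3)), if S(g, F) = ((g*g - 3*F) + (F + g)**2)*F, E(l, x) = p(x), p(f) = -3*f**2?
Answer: 9*I*sqrt(30) ≈ 49.295*I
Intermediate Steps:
E(l, x) = -3*x**2
S(g, F) = F*(g**2 + (F + g)**2 - 3*F) (S(g, F) = ((g**2 - 3*F) + (F + g)**2)*F = (g**2 + (F + g)**2 - 3*F)*F = F*(g**2 + (F + g)**2 - 3*F))
sqrt(E(-17, 6) + S(-18, -3)) = sqrt(-3*6**2 - 3*((-18)**2 + (-3 - 18)**2 - 3*(-3))) = sqrt(-3*36 - 3*(324 + (-21)**2 + 9)) = sqrt(-108 - 3*(324 + 441 + 9)) = sqrt(-108 - 3*774) = sqrt(-108 - 2322) = sqrt(-2430) = 9*I*sqrt(30)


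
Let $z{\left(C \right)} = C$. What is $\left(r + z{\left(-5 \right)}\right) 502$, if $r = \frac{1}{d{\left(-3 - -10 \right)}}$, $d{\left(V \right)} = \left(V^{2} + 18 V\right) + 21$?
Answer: $- \frac{245729}{98} \approx -2507.4$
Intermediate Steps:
$d{\left(V \right)} = 21 + V^{2} + 18 V$
$r = \frac{1}{196}$ ($r = \frac{1}{21 + \left(-3 - -10\right)^{2} + 18 \left(-3 - -10\right)} = \frac{1}{21 + \left(-3 + 10\right)^{2} + 18 \left(-3 + 10\right)} = \frac{1}{21 + 7^{2} + 18 \cdot 7} = \frac{1}{21 + 49 + 126} = \frac{1}{196} \approx 0.005102$)
$\left(r + z{\left(-5 \right)}\right) 502 = \left(\frac{1}{196} - 5\right) 502 = \left(- \frac{979}{196}\right) 502 = - \frac{245729}{98}$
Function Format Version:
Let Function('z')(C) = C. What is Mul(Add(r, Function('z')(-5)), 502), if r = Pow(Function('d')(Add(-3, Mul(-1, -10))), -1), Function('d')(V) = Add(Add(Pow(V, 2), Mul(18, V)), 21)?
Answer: Rational(-245729, 98) ≈ -2507.4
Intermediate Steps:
Function('d')(V) = Add(21, Pow(V, 2), Mul(18, V))
r = Rational(1, 196) (r = Pow(Add(21, Pow(Add(-3, Mul(-1, -10)), 2), Mul(18, Add(-3, Mul(-1, -10)))), -1) = Pow(Add(21, Pow(Add(-3, 10), 2), Mul(18, Add(-3, 10))), -1) = Pow(Add(21, Pow(7, 2), Mul(18, 7)), -1) = Pow(Add(21, 49, 126), -1) = Pow(196, -1) = Rational(1, 196) ≈ 0.0051020)
Mul(Add(r, Function('z')(-5)), 502) = Mul(Add(Rational(1, 196), -5), 502) = Mul(Rational(-979, 196), 502) = Rational(-245729, 98)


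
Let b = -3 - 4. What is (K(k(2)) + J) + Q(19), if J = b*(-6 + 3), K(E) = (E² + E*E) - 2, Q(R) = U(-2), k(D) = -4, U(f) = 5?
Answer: 56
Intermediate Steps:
Q(R) = 5
K(E) = -2 + 2*E² (K(E) = (E² + E²) - 2 = 2*E² - 2 = -2 + 2*E²)
b = -7
J = 21 (J = -7*(-6 + 3) = -7*(-3) = 21)
(K(k(2)) + J) + Q(19) = ((-2 + 2*(-4)²) + 21) + 5 = ((-2 + 2*16) + 21) + 5 = ((-2 + 32) + 21) + 5 = (30 + 21) + 5 = 51 + 5 = 56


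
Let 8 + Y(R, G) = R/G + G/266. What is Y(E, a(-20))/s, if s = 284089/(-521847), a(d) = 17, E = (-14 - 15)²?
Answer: -98012781693/1284650458 ≈ -76.295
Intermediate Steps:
E = 841 (E = (-29)² = 841)
Y(R, G) = -8 + G/266 + R/G (Y(R, G) = -8 + (R/G + G/266) = -8 + (G/266 + R/G) = -8 + G/266 + R/G)
s = -284089/521847 (s = 284089*(-1/521847) = -284089/521847 ≈ -0.54439)
Y(E, a(-20))/s = (-8 + (1/266)*17 + 841/17)/(-284089/521847) = (-8 + 17/266 + 841*(1/17))*(-521847/284089) = (-8 + 17/266 + 841/17)*(-521847/284089) = (187819/4522)*(-521847/284089) = -98012781693/1284650458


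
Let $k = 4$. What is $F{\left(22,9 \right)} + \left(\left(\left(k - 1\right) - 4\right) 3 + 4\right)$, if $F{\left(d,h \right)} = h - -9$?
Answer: $19$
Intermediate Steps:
$F{\left(d,h \right)} = 9 + h$ ($F{\left(d,h \right)} = h + 9 = 9 + h$)
$F{\left(22,9 \right)} + \left(\left(\left(k - 1\right) - 4\right) 3 + 4\right) = \left(9 + 9\right) + \left(\left(\left(4 - 1\right) - 4\right) 3 + 4\right) = 18 + \left(\left(3 - 4\right) 3 + 4\right) = 18 + \left(\left(-1\right) 3 + 4\right) = 18 + \left(-3 + 4\right) = 18 + 1 = 19$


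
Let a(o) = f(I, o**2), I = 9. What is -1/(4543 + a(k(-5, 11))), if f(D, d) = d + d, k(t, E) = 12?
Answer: -1/4831 ≈ -0.00020700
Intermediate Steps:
f(D, d) = 2*d
a(o) = 2*o**2
-1/(4543 + a(k(-5, 11))) = -1/(4543 + 2*12**2) = -1/(4543 + 2*144) = -1/(4543 + 288) = -1/4831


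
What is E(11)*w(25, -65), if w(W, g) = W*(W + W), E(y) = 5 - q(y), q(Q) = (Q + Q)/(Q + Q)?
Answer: 5000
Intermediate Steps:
q(Q) = 1 (q(Q) = (2*Q)/((2*Q)) = (2*Q)*(1/(2*Q)) = 1)
E(y) = 4 (E(y) = 5 - 1*1 = 5 - 1 = 4)
w(W, g) = 2*W² (w(W, g) = W*(2*W) = 2*W²)
E(11)*w(25, -65) = 4*(2*25²) = 4*(2*625) = 4*1250 = 5000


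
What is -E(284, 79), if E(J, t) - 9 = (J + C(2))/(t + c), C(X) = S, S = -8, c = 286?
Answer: -3561/365 ≈ -9.7562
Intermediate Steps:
C(X) = -8
E(J, t) = 9 + (-8 + J)/(286 + t) (E(J, t) = 9 + (J - 8)/(t + 286) = 9 + (-8 + J)/(286 + t))
-E(284, 79) = -(2566 + 284 + 9*79)/(286 + 79) = -(2566 + 284 + 711)/365 = -3561/365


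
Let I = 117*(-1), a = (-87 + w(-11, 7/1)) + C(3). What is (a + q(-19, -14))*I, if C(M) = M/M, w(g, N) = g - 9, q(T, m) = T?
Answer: 14625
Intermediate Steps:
w(g, N) = -9 + g
C(M) = 1
a = -106 (a = (-87 + (-9 - 11)) + 1 = (-87 - 20) + 1 = -107 + 1 = -106)
I = -117
(a + q(-19, -14))*I = (-106 - 19)*(-117) = -125*(-117) = 14625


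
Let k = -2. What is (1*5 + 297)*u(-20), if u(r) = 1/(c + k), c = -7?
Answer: -302/9 ≈ -33.556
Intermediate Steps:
u(r) = -⅑ (u(r) = 1/(-7 - 2) = 1/(-9) = -⅑)
(1*5 + 297)*u(-20) = (1*5 + 297)*(-⅑) = (5 + 297)*(-⅑) = 302*(-⅑) = -302/9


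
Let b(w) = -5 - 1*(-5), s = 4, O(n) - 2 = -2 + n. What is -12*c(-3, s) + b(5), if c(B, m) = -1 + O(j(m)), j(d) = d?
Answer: -36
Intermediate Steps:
O(n) = n (O(n) = 2 + (-2 + n) = n)
c(B, m) = -1 + m
b(w) = 0 (b(w) = -5 + 5 = 0)
-12*c(-3, s) + b(5) = -12*(-1 + 4) + 0 = -12*3 + 0 = -36 + 0 = -36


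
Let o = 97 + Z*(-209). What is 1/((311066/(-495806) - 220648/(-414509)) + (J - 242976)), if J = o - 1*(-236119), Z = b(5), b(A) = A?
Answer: -102758024627/802036152740888 ≈ -0.00012812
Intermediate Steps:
Z = 5
o = -948 (o = 97 + 5*(-209) = 97 - 1045 = -948)
J = 235171 (J = -948 - 1*(-236119) = -948 + 236119 = 235171)
1/((311066/(-495806) - 220648/(-414509)) + (J - 242976)) = 1/((311066/(-495806) - 220648/(-414509)) + (235171 - 242976)) = 1/((311066*(-1/495806) - 220648*(-1/414509)) - 7805) = 1/((-155533/247903 + 220648/414509) - 7805) = 1/(-9770527153/102758024627 - 7805) = 1/(-802036152740888/102758024627) = -102758024627/802036152740888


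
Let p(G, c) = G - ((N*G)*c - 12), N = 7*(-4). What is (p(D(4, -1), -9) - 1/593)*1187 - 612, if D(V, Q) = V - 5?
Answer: 184759230/593 ≈ 3.1157e+5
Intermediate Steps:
N = -28
D(V, Q) = -5 + V
p(G, c) = 12 + G + 28*G*c (p(G, c) = G - ((-28*G)*c - 12) = G - (-28*G*c - 12) = G - (-12 - 28*G*c) = G + (12 + 28*G*c) = 12 + G + 28*G*c)
(p(D(4, -1), -9) - 1/593)*1187 - 612 = ((12 + (-5 + 4) + 28*(-5 + 4)*(-9)) - 1/593)*1187 - 612 = ((12 - 1 + 28*(-1)*(-9)) - 1*1/593)*1187 - 612 = ((12 - 1 + 252) - 1/593)*1187 - 612 = (263 - 1/593)*1187 - 612 = (155958/593)*1187 - 612 = 185122146/593 - 612 = 184759230/593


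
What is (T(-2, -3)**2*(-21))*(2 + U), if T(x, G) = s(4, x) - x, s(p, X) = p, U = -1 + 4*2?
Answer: -6804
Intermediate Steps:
U = 7 (U = -1 + 8 = 7)
T(x, G) = 4 - x
(T(-2, -3)**2*(-21))*(2 + U) = ((4 - 1*(-2))**2*(-21))*(2 + 7) = ((4 + 2)**2*(-21))*9 = (6**2*(-21))*9 = (36*(-21))*9 = -756*9 = -6804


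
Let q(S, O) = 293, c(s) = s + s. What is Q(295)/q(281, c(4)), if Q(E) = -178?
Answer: -178/293 ≈ -0.60751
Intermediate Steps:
c(s) = 2*s
Q(295)/q(281, c(4)) = -178/293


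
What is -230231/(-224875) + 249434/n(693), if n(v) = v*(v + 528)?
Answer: 35843160299/27182665125 ≈ 1.3186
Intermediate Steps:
n(v) = v*(528 + v)
-230231/(-224875) + 249434/n(693) = -230231/(-224875) + 249434/((693*(528 + 693))) = -230231*(-1/224875) + 249434/((693*1221)) = 230231/224875 + 249434/846153 = 35843160299/27182665125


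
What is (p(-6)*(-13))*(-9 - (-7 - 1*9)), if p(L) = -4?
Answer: 364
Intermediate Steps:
(p(-6)*(-13))*(-9 - (-7 - 1*9)) = (-4*(-13))*(-9 - (-7 - 1*9)) = 52*(-9 - (-7 - 9)) = 52*(-9 - 1*(-16)) = 52*(-9 + 16) = 52*7 = 364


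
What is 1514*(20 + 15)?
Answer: 52990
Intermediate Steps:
1514*(20 + 15) = 1514*35 = 52990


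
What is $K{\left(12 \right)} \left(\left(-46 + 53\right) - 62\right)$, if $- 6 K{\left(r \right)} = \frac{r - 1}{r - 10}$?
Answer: $\frac{605}{12} \approx 50.417$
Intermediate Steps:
$K{\left(r \right)} = - \frac{-1 + r}{6 \left(-10 + r\right)}$ ($K{\left(r \right)} = - \frac{\left(r - 1\right) \frac{1}{r - 10}}{6} = - \frac{\left(-1 + r\right) \frac{1}{-10 + r}}{6} = - \frac{\frac{1}{-10 + r} \left(-1 + r\right)}{6} = - \frac{-1 + r}{6 \left(-10 + r\right)}$)
$K{\left(12 \right)} \left(\left(-46 + 53\right) - 62\right) = \frac{1 - 12}{6 \left(-10 + 12\right)} \left(\left(-46 + 53\right) - 62\right) = \frac{1 - 12}{6 \cdot 2} \left(7 - 62\right) = \frac{1}{6} \cdot \frac{1}{2} \left(-11\right) \left(-55\right) = \left(- \frac{11}{12}\right) \left(-55\right) = \frac{605}{12}$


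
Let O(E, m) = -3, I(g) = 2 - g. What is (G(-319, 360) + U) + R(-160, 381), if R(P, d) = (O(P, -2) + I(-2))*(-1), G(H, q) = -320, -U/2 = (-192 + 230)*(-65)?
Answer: 4619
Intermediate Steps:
U = 4940 (U = -2*(-192 + 230)*(-65) = -76*(-65) = -2*(-2470) = 4940)
R(P, d) = -1 (R(P, d) = (-3 + (2 - 1*(-2)))*(-1) = (-3 + (2 + 2))*(-1) = (-3 + 4)*(-1) = 1*(-1) = -1)
(G(-319, 360) + U) + R(-160, 381) = (-320 + 4940) - 1 = 4620 - 1 = 4619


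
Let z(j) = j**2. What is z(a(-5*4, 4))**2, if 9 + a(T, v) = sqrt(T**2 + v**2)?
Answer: 381793 - 71568*sqrt(26) ≈ 16866.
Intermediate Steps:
a(T, v) = -9 + sqrt(T**2 + v**2)
z(a(-5*4, 4))**2 = ((-9 + sqrt((-5*4)**2 + 4**2))**2)**2 = ((-9 + sqrt((-20)**2 + 16))**2)**2 = ((-9 + sqrt(400 + 16))**2)**2 = ((-9 + sqrt(416))**2)**2 = ((-9 + 4*sqrt(26))**2)**2 = (-9 + 4*sqrt(26))**4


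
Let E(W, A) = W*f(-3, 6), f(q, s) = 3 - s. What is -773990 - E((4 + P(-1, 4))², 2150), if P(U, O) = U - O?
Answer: -773987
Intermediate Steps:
E(W, A) = -3*W (E(W, A) = W*(3 - 1*6) = W*(3 - 6) = W*(-3) = -3*W)
-773990 - E((4 + P(-1, 4))², 2150) = -773990 - (-3)*(4 + (-1 - 1*4))² = -773990 - (-3)*(4 + (-1 - 4))² = -773990 - (-3)*(4 - 5)² = -773990 - (-3)*(-1)² = -773990 - (-3) = -773990 - 1*(-3) = -773990 + 3 = -773987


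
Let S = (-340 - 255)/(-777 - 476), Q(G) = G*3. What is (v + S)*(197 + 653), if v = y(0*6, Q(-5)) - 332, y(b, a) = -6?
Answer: -51354450/179 ≈ -2.8690e+5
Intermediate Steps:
Q(G) = 3*G
S = 85/179 (S = -595/(-1253) = -595*(-1/1253) = 85/179 ≈ 0.47486)
v = -338 (v = -6 - 332 = -338)
(v + S)*(197 + 653) = (-338 + 85/179)*(197 + 653) = -60417/179*850 = -51354450/179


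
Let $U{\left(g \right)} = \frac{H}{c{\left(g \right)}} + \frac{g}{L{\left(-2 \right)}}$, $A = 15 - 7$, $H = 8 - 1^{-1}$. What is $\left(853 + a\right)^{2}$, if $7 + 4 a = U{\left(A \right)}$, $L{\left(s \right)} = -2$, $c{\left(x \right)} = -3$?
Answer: $\frac{6497401}{9} \approx 7.2193 \cdot 10^{5}$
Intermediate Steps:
$H = 7$ ($H = 8 - 1 = 7$)
$A = 8$
$U{\left(g \right)} = - \frac{7}{3} - \frac{g}{2}$ ($U{\left(g \right)} = \frac{7}{-3} + \frac{g}{-2} = 7 \left(- \frac{1}{3}\right) + g \left(- \frac{1}{2}\right) = - \frac{7}{3} - \frac{g}{2}$)
$a = - \frac{10}{3}$ ($a = - \frac{7}{4} + \frac{- \frac{7}{3} - 4}{4} = - \frac{7}{4} + \frac{1}{4} \left(- \frac{19}{3}\right) = - \frac{7}{4} - \frac{19}{12} = - \frac{10}{3} \approx -3.3333$)
$\left(853 + a\right)^{2} = \left(853 - \frac{10}{3}\right)^{2} = \left(\frac{2549}{3}\right)^{2} = \frac{6497401}{9}$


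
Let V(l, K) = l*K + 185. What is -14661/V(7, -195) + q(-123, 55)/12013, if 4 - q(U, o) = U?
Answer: 176272453/14175340 ≈ 12.435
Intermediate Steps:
q(U, o) = 4 - U
V(l, K) = 185 + K*l (V(l, K) = K*l + 185 = 185 + K*l)
-14661/V(7, -195) + q(-123, 55)/12013 = -14661/(185 - 195*7) + (4 - 1*(-123))/12013 = -14661/(185 - 1365) + (4 + 123)*(1/12013) = -14661/(-1180) + 127*(1/12013) = -14661*(-1/1180) + 127/12013 = 14661/1180 + 127/12013 = 176272453/14175340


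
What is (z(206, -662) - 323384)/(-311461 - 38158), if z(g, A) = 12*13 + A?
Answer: 323890/349619 ≈ 0.92641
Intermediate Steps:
z(g, A) = 156 + A
(z(206, -662) - 323384)/(-311461 - 38158) = ((156 - 662) - 323384)/(-311461 - 38158) = (-506 - 323384)/(-349619) = -323890*(-1/349619) = 323890/349619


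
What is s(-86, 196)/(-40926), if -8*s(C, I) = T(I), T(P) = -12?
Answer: -1/27284 ≈ -3.6652e-5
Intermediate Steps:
s(C, I) = 3/2 (s(C, I) = -1/8*(-12) = 3/2)
s(-86, 196)/(-40926) = (3/2)/(-40926) = (3/2)*(-1/40926) = -1/27284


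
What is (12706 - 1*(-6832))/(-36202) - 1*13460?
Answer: -243649229/18101 ≈ -13461.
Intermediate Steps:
(12706 - 1*(-6832))/(-36202) - 1*13460 = (12706 + 6832)*(-1/36202) - 13460 = 19538*(-1/36202) - 13460 = -9769/18101 - 13460 = -243649229/18101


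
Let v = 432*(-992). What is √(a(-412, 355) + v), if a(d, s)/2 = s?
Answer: I*√427834 ≈ 654.09*I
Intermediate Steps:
a(d, s) = 2*s
v = -428544
√(a(-412, 355) + v) = √(2*355 - 428544) = √(710 - 428544) = √(-427834) = I*√427834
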